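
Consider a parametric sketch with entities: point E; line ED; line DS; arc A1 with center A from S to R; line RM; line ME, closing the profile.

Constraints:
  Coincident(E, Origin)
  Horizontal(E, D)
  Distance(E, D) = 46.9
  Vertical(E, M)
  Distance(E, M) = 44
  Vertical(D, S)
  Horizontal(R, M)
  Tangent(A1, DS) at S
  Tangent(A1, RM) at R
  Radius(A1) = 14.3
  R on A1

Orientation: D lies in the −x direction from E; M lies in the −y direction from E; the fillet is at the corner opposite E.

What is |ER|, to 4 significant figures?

54.76

E is at the origin; E and D share the same y with |ED| = 46.9 and D on the −x side, so D = (-46.90, 0.000). EM is vertical with |EM| = 44.0 and M on the −y side, so M = (0.000, -44.00). The virtual corner opposite E is at (-46.90, -44.00). Tangency of A1 to DS means the radius AS is perpendicular to DS and tangency of A1 to RM means the radius AR is perpendicular to RM, with radius 14.3, so the center A sits 14.3 in from both sides at A = (-32.60, -29.70). That places the tangent points at S = (-46.90, -29.70) on DS and R = (-32.60, -44.00) on RM. Then |ER| = |R − E| = 54.76.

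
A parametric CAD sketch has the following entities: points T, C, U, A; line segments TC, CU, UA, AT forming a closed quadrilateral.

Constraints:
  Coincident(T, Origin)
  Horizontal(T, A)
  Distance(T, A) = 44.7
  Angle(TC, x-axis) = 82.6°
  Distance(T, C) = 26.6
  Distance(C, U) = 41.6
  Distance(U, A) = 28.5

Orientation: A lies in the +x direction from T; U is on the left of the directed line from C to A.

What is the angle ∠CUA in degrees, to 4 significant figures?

86.53°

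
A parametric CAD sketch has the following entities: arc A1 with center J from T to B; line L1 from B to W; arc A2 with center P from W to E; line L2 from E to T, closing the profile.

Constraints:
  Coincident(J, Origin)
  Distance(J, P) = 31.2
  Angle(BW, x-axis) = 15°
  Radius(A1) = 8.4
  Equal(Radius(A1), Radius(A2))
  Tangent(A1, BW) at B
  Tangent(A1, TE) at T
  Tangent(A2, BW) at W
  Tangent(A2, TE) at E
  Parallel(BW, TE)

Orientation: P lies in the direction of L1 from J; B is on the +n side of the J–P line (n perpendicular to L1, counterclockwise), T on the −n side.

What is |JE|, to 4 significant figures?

32.31

The slot axis is L1's direction at 15.0°, so u = (cos 15.0°, sin 15.0°) = (0.9659, 0.2588) and n = (−sin 15.0°, cos 15.0°) = (-0.2588, 0.9659). J is at the origin and P lies 31.2 along u from J, so P = 31.2·u = (30.14, 8.075). Tangency of A1 to both parallel lines with radius 8.4 puts B and T at J ± 8.4·n: B = (-2.174, 8.114), T = (2.174, -8.114). Equal radii place W and E the same way about P: W = P + 8.4·n = (27.96, 16.19), E = P − 8.4·n = (32.31, -0.03862). Then |JE| = |E − J| = 32.31.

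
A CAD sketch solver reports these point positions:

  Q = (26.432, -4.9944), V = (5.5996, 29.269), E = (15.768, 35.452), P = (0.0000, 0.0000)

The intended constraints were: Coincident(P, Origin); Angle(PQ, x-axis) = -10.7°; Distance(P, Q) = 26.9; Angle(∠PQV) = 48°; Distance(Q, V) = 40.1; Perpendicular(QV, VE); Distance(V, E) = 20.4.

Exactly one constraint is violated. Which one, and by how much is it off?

Distance(V, E) = 20.4 — off by 8.50.

P = (0.00, 0.00) ✓; PQ at -10.70° ✓; |PQ| = 26.90 ✓; ∠PQV = 48.00° ✓; |QV| = 40.10 ✓; ∠(QV, VE) = 90.00° ✓; |VE| = 11.90 ✗.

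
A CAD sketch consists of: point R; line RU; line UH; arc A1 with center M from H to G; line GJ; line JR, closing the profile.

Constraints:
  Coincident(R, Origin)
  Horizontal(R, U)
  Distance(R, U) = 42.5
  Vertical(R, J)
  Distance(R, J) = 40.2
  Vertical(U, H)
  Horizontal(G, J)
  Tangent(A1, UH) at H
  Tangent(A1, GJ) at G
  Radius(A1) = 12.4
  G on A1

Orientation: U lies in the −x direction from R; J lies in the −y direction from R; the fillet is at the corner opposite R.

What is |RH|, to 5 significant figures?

50.785

The virtual corner opposite R is at (-42.500, -40.200). The tangent condition forces MH to be normal to UH and A1 meets GJ tangentially, so MG is at right angles to GJ, with radius 12.4, so the center M sits 12.4 in from both sides at M = (-30.100, -27.800). That places the tangent points at H = (-42.500, -27.800) on UH and G = (-30.100, -40.200) on GJ. Then |RH| = |H − R| = 50.785.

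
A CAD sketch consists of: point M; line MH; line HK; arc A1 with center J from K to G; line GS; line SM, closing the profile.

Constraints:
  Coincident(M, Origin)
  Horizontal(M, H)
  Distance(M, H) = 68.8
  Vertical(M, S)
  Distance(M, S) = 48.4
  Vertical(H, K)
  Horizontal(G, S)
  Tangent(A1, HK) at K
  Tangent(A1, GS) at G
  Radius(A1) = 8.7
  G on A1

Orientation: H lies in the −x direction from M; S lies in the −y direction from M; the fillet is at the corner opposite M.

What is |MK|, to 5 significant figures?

79.433

The virtual corner opposite M is at (-68.800, -48.400). Since A1 is tangent to HK there, JK ⟂ HK and the tangent condition forces JG to be normal to GS, with radius 8.7, so the center J sits 8.7 in from both sides at J = (-60.100, -39.700). That places the tangent points at K = (-68.800, -39.700) on HK and G = (-60.100, -48.400) on GS. Then |MK| = |K − M| = 79.433.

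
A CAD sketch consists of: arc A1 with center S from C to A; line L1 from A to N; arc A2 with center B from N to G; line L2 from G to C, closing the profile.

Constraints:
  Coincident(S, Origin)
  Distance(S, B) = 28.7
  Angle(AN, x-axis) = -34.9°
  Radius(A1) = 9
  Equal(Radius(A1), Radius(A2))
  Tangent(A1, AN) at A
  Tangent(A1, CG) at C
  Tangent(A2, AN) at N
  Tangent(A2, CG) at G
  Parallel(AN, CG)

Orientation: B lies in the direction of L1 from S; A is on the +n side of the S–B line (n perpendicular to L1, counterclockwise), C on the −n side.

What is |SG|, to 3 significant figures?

30.1

The slot axis is L1's direction at -34.9°, so u = (cos -34.9°, sin -34.9°) = (0.820, -0.572) and n = (−sin -34.9°, cos -34.9°) = (0.572, 0.820). S is at the origin and B lies 28.7 along u from S, so B = 28.7·u = (23.5, -16.4). Tangency of A1 to both parallel lines with radius 9.0 puts A and C at S ± 9.0·n: A = (5.15, 7.38), C = (-5.15, -7.38). Equal radii place N and G the same way about B: N = B + 9.0·n = (28.7, -9.04), G = B − 9.0·n = (18.4, -23.8). Then |SG| = |G − S| = 30.1.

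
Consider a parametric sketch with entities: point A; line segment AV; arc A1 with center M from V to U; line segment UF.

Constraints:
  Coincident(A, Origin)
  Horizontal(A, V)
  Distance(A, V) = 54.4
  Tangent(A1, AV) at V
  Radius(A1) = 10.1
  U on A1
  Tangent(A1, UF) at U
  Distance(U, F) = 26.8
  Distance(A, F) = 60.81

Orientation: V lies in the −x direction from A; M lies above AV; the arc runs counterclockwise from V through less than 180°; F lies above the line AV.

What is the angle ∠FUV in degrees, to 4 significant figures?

131.6°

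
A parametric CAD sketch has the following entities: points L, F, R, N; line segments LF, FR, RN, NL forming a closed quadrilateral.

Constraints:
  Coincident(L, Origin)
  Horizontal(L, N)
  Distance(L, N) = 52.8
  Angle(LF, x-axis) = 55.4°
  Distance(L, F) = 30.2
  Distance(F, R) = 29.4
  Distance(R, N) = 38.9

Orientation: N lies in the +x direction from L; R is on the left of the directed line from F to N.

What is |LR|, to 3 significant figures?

57.7

L is at the origin; L and N share the same y with |LN| = 52.8 and N in +x, so N = (52.8, 0). LF runs at 55.4° with |LF| = 30.2, so F = (17.1, 24.9). R is determined by |FR| = 29.4 and |RN| = 38.9 together: it lies at the intersection of circle(F, 29.4) and circle(N, 38.9). With |FN| = 43.5, the foot of the radical line on FN is 14.3 from F and the perpendicular offset is √(29.4² − 14.3²) = 25.7. Taking the left-of-FN solution: R = (43.6, 37.8).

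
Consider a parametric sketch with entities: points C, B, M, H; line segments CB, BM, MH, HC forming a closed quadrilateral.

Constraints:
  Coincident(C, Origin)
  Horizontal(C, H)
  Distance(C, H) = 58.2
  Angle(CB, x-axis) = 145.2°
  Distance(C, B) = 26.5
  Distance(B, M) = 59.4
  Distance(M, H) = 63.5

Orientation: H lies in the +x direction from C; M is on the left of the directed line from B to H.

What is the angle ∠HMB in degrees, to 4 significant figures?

82.86°

C is at the origin; CH is horizontal with |CH| = 58.2 and H in +x, so H = (58.2, 0). CB runs at 145.2° with |CB| = 26.5, so B = (-21.76, 15.12). M is determined by |BM| = 59.4 and |MH| = 63.5 together: it lies at the intersection of circle(B, 59.4) and circle(H, 63.5). With |BH| = 81.38, the foot of the radical line on BH is 37.59 from B and the perpendicular offset is √(59.4² − 37.59²) = 45.99. Taking the left-of-BH solution: M = (23.72, 53.33).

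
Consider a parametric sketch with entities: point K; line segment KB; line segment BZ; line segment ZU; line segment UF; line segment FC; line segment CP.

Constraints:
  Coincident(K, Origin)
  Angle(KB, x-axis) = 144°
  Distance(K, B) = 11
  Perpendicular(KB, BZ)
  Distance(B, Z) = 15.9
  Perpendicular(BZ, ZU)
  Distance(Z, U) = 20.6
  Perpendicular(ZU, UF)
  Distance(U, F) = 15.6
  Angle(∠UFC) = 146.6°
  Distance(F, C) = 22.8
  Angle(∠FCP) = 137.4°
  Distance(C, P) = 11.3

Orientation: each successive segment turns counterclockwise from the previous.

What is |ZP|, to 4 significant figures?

37.48

K is at the origin; KB runs at 144.0° with length 11.0, so B = (-8.899, 6.466). KB ⟂ BZ, so BZ runs at -126.0°; with |BZ| = 15.9, Z = (-18.24, -6.398). BZ ⟂ ZU, so ZU runs at -36.00°; with |ZU| = 20.6, U = (-1.579, -18.51). The perpendicularity gives UF at right angles to ZU, so UF runs at 54.00°; with |UF| = 15.6, F = (7.590, -5.885). ∠UFC = 146.6° gives FC at 87.40° from the x-axis; with |FC| = 22.8, C = (8.625, 16.89). ∠FCP = 137.4° gives CP at 130.0° from the x-axis; with |CP| = 11.3, P = (1.361, 25.55). Then |ZP| = |P − Z| = 37.48.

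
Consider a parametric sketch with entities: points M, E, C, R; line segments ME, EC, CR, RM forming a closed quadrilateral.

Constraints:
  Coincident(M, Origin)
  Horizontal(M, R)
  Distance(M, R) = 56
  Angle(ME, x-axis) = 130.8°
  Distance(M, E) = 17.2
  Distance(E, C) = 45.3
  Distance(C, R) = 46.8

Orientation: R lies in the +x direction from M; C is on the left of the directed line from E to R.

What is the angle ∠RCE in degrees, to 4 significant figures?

96.07°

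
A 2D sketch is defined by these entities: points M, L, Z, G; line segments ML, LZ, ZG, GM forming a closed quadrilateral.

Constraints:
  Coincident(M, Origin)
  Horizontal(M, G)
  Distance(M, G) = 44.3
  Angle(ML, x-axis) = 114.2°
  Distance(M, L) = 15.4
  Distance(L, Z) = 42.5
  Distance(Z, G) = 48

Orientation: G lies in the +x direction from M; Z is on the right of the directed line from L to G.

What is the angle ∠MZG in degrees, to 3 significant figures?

65.5°

Checks: |LZ| = 42.50 ✓; |ZG| = 48.00 ✓.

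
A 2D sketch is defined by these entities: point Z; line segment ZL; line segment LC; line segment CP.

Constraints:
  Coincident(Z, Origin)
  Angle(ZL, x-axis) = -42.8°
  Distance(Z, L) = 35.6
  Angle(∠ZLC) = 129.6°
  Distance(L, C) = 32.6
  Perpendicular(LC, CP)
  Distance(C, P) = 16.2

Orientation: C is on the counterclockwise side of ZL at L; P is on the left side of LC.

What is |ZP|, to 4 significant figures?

56.42

Z is at the origin; ZL runs at -42.8° with length 35.6, so L = 35.6·(cos -42.8°, sin -42.8°) = (26.12, -24.19). ∠ZLC = 129.6°, so LC runs at -42.8° + (180° − 129.6°) = 7.600° from the x-axis; with |LC| = 32.6, C = L + 32.6·(cos 7.600°, sin 7.600°) = (58.43, -19.88). The perpendicularity gives CP at right angles to LC; with |CP| = 16.2 on the left of LC, P = C + 16.2·(-0.1323, 0.9912) = (56.29, -3.819). Then |ZP| = |P − Z| = 56.42.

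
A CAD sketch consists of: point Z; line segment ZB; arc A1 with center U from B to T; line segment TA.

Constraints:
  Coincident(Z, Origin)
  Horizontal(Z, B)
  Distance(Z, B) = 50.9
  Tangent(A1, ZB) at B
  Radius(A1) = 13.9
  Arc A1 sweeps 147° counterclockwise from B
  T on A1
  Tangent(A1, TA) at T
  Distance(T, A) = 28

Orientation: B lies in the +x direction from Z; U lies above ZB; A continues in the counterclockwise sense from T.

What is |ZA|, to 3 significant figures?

53.8

On A1, B sits at bearing -90° from U; a 147° counterclockwise sweep puts T at bearing 57°, so T = U + 13.9·(cos 57°, sin 57°) = (58.5, 25.6). A1 meets TA tangentially, so UT is at right angles to TA, so TA runs along (−sin 57°, cos 57°); with |TA| = 28.0, A = (35.0, 40.8). Then |ZA| = |A − Z| = 53.8.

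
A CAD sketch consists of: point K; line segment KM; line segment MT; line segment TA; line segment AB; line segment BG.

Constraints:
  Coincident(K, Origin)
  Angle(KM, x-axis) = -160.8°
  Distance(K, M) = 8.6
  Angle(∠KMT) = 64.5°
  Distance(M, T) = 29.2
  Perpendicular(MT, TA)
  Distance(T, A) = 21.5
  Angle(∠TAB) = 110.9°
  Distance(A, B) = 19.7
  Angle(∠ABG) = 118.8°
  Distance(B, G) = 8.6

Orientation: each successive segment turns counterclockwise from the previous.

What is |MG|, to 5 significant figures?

23.353

K is at the origin; KM runs at -160.8° with length 8.6, so M = (-8.1216, -2.8283). ∠KMT = 64.5° gives MT at -45.300° from the x-axis; with |MT| = 29.2, T = (12.417, -23.584). The perpendicularity gives TA at right angles to MT, so TA runs at 44.700°; with |TA| = 21.5, A = (27.700, -8.4606). ∠TAB = 110.9° gives AB at 113.80° from the x-axis; with |AB| = 19.7, B = (19.750, 9.5641). ∠ABG = 118.8° gives BG at 175.00° from the x-axis; with |BG| = 8.6, G = (11.183, 10.314). Then |MG| = |G − M| = 23.353.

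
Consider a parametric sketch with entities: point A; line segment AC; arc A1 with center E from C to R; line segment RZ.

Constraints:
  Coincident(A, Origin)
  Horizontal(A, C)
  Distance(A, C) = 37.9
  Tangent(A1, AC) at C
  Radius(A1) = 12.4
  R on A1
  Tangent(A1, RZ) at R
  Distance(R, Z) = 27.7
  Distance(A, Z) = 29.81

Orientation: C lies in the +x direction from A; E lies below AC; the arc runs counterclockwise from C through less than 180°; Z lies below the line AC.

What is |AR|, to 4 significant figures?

28.34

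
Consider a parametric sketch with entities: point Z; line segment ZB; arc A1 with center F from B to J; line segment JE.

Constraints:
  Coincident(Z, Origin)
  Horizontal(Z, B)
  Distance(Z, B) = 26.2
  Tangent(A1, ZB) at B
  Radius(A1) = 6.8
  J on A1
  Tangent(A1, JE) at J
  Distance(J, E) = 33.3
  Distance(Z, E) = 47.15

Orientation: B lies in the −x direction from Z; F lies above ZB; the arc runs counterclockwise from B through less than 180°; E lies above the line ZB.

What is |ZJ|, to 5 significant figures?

20.921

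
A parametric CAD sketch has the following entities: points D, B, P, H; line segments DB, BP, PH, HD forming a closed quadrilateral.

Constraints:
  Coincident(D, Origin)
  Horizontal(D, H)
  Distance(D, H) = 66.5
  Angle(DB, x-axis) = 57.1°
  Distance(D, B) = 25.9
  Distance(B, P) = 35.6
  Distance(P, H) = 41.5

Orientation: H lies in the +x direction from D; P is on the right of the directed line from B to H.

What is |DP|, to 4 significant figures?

29.04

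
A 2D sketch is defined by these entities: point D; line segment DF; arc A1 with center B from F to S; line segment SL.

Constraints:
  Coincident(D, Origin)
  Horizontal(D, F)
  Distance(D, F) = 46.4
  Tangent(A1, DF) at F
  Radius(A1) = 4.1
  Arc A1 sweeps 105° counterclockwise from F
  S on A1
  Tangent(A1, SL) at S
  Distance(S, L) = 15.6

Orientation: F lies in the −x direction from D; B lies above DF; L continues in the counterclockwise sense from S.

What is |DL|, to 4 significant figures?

50.69

D is at the origin; D and F share the same y with |DF| = 46.4 and F on the −x side, so F = (-46.40, 0.000). Since A1 is tangent to DF there, BF ⟂ DF, so B = F + (0, 4.1) = (-46.40, 4.100). On A1, F sits at bearing -90° from B; a 105° counterclockwise sweep puts S at bearing 15°, so S = B + 4.1·(cos 15°, sin 15°) = (-42.44, 5.161). A1 meets SL tangentially, so BS is at right angles to SL, so SL runs along (−sin 15°, cos 15°); with |SL| = 15.6, L = (-46.48, 20.23). Then |DL| = |L − D| = 50.69.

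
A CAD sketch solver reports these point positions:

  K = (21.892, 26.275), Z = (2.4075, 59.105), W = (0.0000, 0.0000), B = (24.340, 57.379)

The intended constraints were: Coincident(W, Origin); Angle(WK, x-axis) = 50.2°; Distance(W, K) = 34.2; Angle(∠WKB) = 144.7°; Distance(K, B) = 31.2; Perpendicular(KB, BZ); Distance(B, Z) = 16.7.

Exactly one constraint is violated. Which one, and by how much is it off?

Distance(B, Z) = 16.7 — off by 5.30.

W = (0.00, 0.00) ✓; WK at 50.20° ✓; |WK| = 34.20 ✓; ∠WKB = 144.7° ✓; |KB| = 31.20 ✓; ∠(KB, BZ) = 90.00° ✓; |BZ| = 22.00 ✗.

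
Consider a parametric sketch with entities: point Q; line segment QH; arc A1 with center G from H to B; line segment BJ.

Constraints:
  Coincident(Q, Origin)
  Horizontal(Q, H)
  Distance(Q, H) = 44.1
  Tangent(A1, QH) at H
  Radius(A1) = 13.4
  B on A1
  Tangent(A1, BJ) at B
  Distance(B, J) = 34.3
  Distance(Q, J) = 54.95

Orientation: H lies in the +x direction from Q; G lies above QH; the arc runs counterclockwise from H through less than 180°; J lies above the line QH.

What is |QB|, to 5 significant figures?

58.162

Checks: |GB| = 13.40 ✓; ∠(GB, BJ) = 90.00° ✓; |BJ| = 34.30 ✓; |QJ| = 54.95 ✓.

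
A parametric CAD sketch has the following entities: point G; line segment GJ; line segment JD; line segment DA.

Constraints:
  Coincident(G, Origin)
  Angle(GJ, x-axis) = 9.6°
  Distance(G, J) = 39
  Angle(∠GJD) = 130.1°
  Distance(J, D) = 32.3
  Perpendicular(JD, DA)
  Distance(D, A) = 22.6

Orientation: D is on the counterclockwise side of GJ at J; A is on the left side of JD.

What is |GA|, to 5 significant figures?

57.874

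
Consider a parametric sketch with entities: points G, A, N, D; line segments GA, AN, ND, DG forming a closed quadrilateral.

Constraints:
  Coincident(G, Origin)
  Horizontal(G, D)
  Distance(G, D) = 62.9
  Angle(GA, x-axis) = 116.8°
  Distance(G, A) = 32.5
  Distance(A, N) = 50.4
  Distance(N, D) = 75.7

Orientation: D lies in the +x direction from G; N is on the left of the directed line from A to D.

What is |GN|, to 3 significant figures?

67.3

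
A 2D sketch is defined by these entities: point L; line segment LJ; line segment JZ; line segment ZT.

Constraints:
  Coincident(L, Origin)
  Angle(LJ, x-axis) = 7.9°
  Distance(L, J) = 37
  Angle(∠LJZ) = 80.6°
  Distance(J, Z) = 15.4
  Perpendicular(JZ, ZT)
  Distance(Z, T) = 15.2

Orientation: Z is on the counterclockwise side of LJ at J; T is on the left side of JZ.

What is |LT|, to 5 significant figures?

23.268

L is at the origin; LJ runs at 7.9° with length 37.0, so J = 37.0·(cos 7.9°, sin 7.9°) = (36.649, 5.0854). ∠LJZ = 80.6°, so JZ runs at 7.9° + (180° − 80.6°) = 107.30° from the x-axis; with |JZ| = 15.4, Z = J + 15.4·(cos 107.30°, sin 107.30°) = (32.069, 19.789). JZ is perpendicular to ZT; with |ZT| = 15.2 on the left of JZ, T = Z + 15.2·(-0.95476, -0.29737) = (17.557, 15.269). Then |LT| = |T − L| = 23.268.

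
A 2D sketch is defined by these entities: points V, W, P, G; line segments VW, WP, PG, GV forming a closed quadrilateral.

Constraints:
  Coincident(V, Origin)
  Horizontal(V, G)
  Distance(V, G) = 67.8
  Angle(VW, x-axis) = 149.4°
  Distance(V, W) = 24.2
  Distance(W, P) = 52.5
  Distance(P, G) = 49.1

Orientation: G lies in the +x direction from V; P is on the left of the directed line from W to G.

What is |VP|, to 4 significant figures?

41.31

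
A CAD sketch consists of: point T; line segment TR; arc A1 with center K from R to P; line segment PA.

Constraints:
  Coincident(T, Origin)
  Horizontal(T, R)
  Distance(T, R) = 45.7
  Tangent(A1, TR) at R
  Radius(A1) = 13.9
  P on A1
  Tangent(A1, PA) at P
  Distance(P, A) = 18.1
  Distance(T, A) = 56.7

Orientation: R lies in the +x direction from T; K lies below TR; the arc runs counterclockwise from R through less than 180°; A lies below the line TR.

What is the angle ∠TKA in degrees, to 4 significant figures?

100.9°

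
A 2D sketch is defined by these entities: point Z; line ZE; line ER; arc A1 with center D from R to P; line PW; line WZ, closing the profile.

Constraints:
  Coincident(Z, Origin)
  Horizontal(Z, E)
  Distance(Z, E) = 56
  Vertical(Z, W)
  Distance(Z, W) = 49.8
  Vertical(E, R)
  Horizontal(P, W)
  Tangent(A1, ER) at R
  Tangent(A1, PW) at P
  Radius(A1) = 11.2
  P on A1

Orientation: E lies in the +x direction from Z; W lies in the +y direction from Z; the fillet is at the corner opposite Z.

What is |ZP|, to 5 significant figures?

66.986

Z is at the origin; Z and E share the same y with |ZE| = 56.0 and E on the +x side, so E = (56.000, 0.0000). Z and W share the same x with |ZW| = 49.8 and W on the +y side, so W = (0.0000, 49.800). The virtual corner opposite Z is at (56.000, 49.800). The tangent condition forces DR to be normal to ER and the tangent condition forces DP to be normal to PW, with radius 11.2, so the center D sits 11.2 in from both sides at D = (44.800, 38.600). That places the tangent points at R = (56.000, 38.600) on ER and P = (44.800, 49.800) on PW. Then |ZP| = |P − Z| = 66.986.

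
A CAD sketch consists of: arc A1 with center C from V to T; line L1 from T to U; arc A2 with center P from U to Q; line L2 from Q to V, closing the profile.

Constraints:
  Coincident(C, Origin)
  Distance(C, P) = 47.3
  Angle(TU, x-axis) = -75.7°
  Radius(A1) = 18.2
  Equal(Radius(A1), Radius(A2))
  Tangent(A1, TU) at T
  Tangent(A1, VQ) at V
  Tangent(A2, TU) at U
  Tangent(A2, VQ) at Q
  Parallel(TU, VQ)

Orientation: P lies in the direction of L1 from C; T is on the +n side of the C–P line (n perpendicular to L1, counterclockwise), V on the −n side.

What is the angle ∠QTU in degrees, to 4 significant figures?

37.58°

The slot axis is L1's direction at -75.7°, so u = (cos -75.7°, sin -75.7°) = (0.2470, -0.9690) and n = (−sin -75.7°, cos -75.7°) = (0.9690, 0.2470). C is at the origin and P lies 47.3 along u from C, so P = 47.3·u = (11.68, -45.83). Tangency of A1 to both parallel lines with radius 18.2 puts T and V at C ± 18.2·n: T = (17.64, 4.495), V = (-17.64, -4.495). Equal radii place U and Q the same way about P: U = P + 18.2·n = (29.32, -41.34), Q = P − 18.2·n = (-5.953, -50.33). Then cos ∠QTU = TQ·TU / (|TQ||TU|), giving 37.58°.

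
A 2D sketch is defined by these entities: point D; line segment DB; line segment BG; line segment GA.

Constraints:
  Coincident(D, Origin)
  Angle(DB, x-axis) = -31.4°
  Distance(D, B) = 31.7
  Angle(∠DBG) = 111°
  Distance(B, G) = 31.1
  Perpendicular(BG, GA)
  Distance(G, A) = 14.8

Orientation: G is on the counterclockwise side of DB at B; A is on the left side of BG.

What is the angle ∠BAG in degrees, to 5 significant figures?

64.551°

D is at the origin; DB runs at -31.4° with length 31.7, so B = 31.7·(cos -31.4°, sin -31.4°) = (27.058, -16.516). ∠DBG = 111.0°, so BG runs at -31.4° + (180° − 111.0°) = 37.600° from the x-axis; with |BG| = 31.1, G = B + 31.1·(cos 37.600°, sin 37.600°) = (51.698, 2.4595). BG is perpendicular to GA; with |GA| = 14.8 on the left of BG, A = G + 14.8·(-0.61015, 0.79229) = (42.668, 14.185). Then cos ∠BAG = AB·AG / (|AB||AG|), giving 64.551°.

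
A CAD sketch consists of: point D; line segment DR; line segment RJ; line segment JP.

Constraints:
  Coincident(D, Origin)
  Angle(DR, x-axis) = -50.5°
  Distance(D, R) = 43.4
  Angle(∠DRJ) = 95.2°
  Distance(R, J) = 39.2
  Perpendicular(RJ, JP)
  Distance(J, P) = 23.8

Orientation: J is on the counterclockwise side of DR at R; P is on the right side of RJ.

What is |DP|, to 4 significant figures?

79.70

D is at the origin; DR runs at -50.5° with length 43.4, so R = 43.4·(cos -50.5°, sin -50.5°) = (27.61, -33.49). ∠DRJ = 95.2°, so RJ runs at -50.5° + (180° − 95.2°) = 34.30° from the x-axis; with |RJ| = 39.2, J = R + 39.2·(cos 34.30°, sin 34.30°) = (59.99, -11.40). RJ ⟂ JP; with |JP| = 23.8 on the right of RJ, P = J + 23.8·(0.5635, -0.8261) = (73.40, -31.06). Then |DP| = |P − D| = 79.70.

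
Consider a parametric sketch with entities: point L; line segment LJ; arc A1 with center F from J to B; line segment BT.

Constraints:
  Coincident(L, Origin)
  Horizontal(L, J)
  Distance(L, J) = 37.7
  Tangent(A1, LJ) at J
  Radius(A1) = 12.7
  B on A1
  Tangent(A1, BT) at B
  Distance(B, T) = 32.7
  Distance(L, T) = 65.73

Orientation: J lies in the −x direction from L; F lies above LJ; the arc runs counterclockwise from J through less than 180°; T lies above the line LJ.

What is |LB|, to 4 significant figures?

33.89

Checks: ∠(FJ, JL) = 90.00° ✓; |FB| = 12.70 ✓; ∠(FB, BT) = 90.00° ✓; |BT| = 32.70 ✓; |LT| = 65.73 ✓.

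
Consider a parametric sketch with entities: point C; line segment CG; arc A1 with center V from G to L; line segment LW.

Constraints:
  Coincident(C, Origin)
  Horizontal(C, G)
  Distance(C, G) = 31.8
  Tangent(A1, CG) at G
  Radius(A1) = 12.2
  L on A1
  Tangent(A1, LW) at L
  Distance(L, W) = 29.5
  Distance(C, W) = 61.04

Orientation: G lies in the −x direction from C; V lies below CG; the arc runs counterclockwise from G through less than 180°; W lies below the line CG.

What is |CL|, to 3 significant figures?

45.5

Checks: |VL| = 12.20 ✓; ∠(VL, LW) = 90.00° ✓; |LW| = 29.50 ✓; |CW| = 61.04 ✓.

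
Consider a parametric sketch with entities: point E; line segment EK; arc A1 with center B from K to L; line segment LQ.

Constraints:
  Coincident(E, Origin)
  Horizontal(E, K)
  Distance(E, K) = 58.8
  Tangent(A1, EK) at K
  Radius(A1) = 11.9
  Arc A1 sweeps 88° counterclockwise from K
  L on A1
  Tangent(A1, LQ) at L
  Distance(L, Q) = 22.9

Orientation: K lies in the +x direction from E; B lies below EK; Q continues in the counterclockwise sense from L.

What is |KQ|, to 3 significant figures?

36.6

E is at the origin; E and K share the same y with |EK| = 58.8 and K on the +x side, so K = (58.8, 0.00). Tangency of A1 to EK means the radius BK is perpendicular to EK, so B = K + (0, -11.9) = (58.8, -11.9). On A1, K sits at bearing 90° from B; an 88° counterclockwise sweep puts L at bearing 178°, so L = B + 11.9·(cos 178°, sin 178°) = (46.9, -11.5). The tangent condition forces BL to be normal to LQ, so LQ runs along (−sin 178°, cos 178°); with |LQ| = 22.9, Q = (46.1, -34.4). Then |KQ| = |Q − K| = 36.6.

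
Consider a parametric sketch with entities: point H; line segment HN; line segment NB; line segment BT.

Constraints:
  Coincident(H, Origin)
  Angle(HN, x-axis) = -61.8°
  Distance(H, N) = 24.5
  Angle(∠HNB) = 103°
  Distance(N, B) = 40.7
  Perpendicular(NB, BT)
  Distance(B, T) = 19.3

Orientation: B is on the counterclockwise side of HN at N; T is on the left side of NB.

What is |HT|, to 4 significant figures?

46.44

H is at the origin; HN runs at -61.8° with length 24.5, so N = 24.5·(cos -61.8°, sin -61.8°) = (11.58, -21.59). ∠HNB = 103.0°, so NB runs at -61.8° + (180° − 103.0°) = 15.20° from the x-axis; with |NB| = 40.7, B = N + 40.7·(cos 15.20°, sin 15.20°) = (50.85, -10.92). NB ⟂ BT; with |BT| = 19.3 on the left of NB, T = B + 19.3·(-0.2622, 0.9650) = (45.79, 7.704). Then |HT| = |T − H| = 46.44.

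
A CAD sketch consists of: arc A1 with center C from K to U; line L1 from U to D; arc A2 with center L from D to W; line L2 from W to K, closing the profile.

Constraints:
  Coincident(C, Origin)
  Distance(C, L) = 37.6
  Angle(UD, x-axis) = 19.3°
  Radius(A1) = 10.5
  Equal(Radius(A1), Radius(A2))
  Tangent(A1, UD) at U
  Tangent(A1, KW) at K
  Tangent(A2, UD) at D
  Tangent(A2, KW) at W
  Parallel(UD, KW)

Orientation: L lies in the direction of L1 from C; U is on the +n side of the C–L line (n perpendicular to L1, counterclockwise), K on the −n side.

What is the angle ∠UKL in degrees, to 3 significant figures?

74.4°

The slot axis is L1's direction at 19.3°, so u = (cos 19.3°, sin 19.3°) = (0.944, 0.331) and n = (−sin 19.3°, cos 19.3°) = (-0.331, 0.944). C is at the origin and L lies 37.6 along u from C, so L = 37.6·u = (35.5, 12.4). Tangency of A1 to both parallel lines with radius 10.5 puts U and K at C ± 10.5·n: U = (-3.47, 9.91), K = (3.47, -9.91). Then cos ∠UKL = KU·KL / (|KU||KL|), giving 74.4°.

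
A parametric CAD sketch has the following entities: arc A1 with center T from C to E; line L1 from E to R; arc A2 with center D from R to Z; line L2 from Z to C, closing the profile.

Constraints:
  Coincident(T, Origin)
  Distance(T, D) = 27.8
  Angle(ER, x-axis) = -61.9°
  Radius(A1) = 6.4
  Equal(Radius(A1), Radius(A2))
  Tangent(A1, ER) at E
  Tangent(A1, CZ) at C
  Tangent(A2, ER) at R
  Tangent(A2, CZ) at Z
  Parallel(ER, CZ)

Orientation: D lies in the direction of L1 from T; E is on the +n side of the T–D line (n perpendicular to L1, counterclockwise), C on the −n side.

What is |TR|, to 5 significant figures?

28.527

Tangency of A1 to both parallel lines with radius 6.4 puts E and C at T ± 6.4·n: E = (5.6456, 3.0145), C = (-5.6456, -3.0145). Equal radii place R and Z the same way about D: R = D + 6.4·n = (18.740, -21.509), Z = D − 6.4·n = (7.4485, -27.538). Then |TR| = |R − T| = 28.527.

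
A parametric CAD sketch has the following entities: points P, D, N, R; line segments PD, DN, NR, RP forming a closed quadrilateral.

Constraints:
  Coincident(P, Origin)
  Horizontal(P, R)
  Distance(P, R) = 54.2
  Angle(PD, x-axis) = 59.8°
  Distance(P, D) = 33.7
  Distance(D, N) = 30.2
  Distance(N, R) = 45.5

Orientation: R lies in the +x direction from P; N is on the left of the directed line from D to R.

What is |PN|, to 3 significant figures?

61.7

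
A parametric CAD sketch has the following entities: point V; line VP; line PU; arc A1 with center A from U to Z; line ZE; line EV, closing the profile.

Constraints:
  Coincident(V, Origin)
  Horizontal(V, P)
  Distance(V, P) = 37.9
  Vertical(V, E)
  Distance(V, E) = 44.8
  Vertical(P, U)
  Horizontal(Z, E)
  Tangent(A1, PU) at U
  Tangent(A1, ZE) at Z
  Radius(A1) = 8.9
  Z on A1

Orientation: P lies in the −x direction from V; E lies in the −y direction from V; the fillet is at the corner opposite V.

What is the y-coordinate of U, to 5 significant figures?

-35.900

V is at the origin; V and P share the same y with |VP| = 37.9 and P on the −x side, so P = (-37.900, 0.0000). V and E share the same x with |VE| = 44.8 and E on the −y side, so E = (0.0000, -44.800). The virtual corner opposite V is at (-37.900, -44.800). Tangency of A1 to PU means the radius AU is perpendicular to PU and tangency of A1 to ZE means the radius AZ is perpendicular to ZE, with radius 8.9, so the center A sits 8.9 in from both sides at A = (-29.000, -35.900). That places the tangent points at U = (-37.900, -35.900) on PU and Z = (-29.000, -44.800) on ZE. So U.y = -35.900.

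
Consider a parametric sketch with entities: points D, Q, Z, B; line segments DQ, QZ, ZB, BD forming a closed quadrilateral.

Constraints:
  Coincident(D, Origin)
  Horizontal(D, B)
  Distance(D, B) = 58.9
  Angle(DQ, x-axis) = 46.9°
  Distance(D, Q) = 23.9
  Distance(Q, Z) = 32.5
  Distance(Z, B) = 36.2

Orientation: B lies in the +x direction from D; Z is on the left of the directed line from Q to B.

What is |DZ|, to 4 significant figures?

55.74

D is at the origin; DB is horizontal with |DB| = 58.9 and B in +x, so B = (58.9, 0). DQ runs at 46.9° with |DQ| = 23.9, so Q = (16.33, 17.45). Z is determined by |QZ| = 32.5 and |ZB| = 36.2 together: it lies at the intersection of circle(Q, 32.5) and circle(B, 36.2). With |QB| = 46.01, the foot of the radical line on QB is 20.24 from Q and the perpendicular offset is √(32.5² − 20.24²) = 25.43. Taking the left-of-QB solution: Z = (44.70, 33.30).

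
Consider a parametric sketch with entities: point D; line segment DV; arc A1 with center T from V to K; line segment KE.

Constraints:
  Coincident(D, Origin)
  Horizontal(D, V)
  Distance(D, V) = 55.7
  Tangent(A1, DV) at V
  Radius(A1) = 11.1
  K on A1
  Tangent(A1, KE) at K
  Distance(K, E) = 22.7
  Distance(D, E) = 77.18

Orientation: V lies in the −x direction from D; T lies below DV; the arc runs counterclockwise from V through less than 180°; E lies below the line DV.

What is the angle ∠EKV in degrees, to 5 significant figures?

139.74°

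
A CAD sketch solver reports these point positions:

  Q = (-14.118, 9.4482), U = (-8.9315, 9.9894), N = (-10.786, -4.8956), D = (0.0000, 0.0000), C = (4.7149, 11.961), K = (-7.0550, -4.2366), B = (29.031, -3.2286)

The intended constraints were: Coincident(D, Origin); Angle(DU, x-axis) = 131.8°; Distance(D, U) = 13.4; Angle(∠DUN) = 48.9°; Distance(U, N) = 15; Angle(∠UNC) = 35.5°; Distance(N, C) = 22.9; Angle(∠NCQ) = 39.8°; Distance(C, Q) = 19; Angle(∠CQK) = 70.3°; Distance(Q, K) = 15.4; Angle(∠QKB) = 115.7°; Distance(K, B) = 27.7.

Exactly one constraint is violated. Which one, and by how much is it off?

Distance(K, B) = 27.7 — off by 8.40.

D = (0.00, 0.00) ✓; DU at 131.8° ✓; |DU| = 13.40 ✓; ∠DUN = 48.90° ✓; |UN| = 15.00 ✓; ∠UNC = 35.50° ✓; |NC| = 22.90 ✓; ∠NCQ = 39.80° ✓; |CQ| = 19.00 ✓; ∠CQK = 70.30° ✓; |QK| = 15.40 ✓; ∠QKB = 115.7° ✓; |KB| = 36.10 ✗.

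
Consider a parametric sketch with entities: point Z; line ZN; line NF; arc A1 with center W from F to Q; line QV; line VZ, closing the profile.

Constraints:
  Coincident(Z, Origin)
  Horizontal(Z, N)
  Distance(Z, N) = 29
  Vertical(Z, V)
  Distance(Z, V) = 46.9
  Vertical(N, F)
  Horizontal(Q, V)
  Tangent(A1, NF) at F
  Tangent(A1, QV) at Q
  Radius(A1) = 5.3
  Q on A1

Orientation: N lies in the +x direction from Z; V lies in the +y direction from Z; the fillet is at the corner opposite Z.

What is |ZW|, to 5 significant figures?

47.877

Z is at the origin; Z and N share the same y with |ZN| = 29.0 and N on the +x side, so N = (29.000, 0.0000). ZV is vertical with |ZV| = 46.9 and V on the +y side, so V = (0.0000, 46.900). The virtual corner opposite Z is at (29.000, 46.900). A1 meets NF tangentially, so WF is at right angles to NF and A1 meets QV tangentially, so WQ is at right angles to QV, with radius 5.3, so the center W sits 5.3 in from both sides at W = (23.700, 41.600). Then |ZW| = |W − Z| = 47.877.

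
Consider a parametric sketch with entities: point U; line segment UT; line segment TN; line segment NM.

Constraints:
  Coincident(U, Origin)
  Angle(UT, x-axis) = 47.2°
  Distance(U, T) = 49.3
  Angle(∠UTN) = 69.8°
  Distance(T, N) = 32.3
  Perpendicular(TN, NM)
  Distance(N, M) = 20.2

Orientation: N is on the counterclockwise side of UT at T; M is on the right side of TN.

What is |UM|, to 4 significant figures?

68.20

U is at the origin; UT runs at 47.2° with length 49.3, so T = 49.3·(cos 47.2°, sin 47.2°) = (33.50, 36.17). ∠UTN = 69.8°, so TN runs at 47.2° + (180° − 69.8°) = 157.4° from the x-axis; with |TN| = 32.3, N = T + 32.3·(cos 157.4°, sin 157.4°) = (3.677, 48.59). The perpendicularity gives NM at right angles to TN; with |NM| = 20.2 on the right of TN, M = N + 20.2·(0.3843, 0.9232) = (11.44, 67.23). Then |UM| = |M − U| = 68.20.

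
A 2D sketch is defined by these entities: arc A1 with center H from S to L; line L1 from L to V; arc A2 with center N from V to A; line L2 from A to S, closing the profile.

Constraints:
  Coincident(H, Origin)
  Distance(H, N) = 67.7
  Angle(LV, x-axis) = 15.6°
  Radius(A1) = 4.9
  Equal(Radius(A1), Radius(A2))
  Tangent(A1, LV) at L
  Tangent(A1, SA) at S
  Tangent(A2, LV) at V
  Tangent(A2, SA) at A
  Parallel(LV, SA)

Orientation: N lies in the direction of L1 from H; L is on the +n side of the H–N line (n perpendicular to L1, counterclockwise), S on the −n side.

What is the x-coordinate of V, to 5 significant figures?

63.888

The slot axis is L1's direction at 15.6°, so u = (cos 15.6°, sin 15.6°) = (0.96316, 0.26892) and n = (−sin 15.6°, cos 15.6°) = (-0.26892, 0.96316). H is at the origin and N lies 67.7 along u from H, so N = 67.7·u = (65.206, 18.206). Tangency of A1 to both parallel lines with radius 4.9 puts L and S at H ± 4.9·n: L = (-1.3177, 4.7195), S = (1.3177, -4.7195). Equal radii place V and A the same way about N: V = N + 4.9·n = (63.888, 22.925), A = N − 4.9·n = (66.524, 13.486). So V.x = 63.888.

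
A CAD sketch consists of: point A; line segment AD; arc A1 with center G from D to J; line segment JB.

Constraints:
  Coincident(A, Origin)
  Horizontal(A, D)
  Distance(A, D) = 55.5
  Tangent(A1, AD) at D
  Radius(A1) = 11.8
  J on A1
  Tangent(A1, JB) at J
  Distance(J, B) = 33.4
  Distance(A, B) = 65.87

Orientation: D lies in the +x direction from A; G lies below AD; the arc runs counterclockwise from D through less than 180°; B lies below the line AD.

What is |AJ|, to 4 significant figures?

45.63

Checks: |GJ| = 11.80 ✓; ∠(GJ, JB) = 90.00° ✓; |JB| = 33.40 ✓; |AB| = 65.87 ✓.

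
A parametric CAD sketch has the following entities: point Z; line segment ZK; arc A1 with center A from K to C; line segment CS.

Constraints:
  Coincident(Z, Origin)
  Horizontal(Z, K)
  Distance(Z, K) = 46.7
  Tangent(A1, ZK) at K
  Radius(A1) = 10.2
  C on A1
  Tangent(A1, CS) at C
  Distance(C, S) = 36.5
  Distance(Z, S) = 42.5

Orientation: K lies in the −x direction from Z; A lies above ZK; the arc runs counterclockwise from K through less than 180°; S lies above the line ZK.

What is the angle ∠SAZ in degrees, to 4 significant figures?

58.09°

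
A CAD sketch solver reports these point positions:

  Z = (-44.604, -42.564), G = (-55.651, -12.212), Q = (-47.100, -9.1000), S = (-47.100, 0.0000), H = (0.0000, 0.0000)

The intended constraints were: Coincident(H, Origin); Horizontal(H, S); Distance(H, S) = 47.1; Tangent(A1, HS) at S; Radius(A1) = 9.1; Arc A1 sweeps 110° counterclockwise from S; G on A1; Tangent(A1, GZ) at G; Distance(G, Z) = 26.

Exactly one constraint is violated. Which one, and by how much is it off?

Distance(G, Z) = 26 — off by 6.30.

H = (0.00, 0.00) ✓; H.y = 0.00, S.y = 0.00 ✓; |HS| = 47.10 ✓; ∠(QS, SH) = 90.00° ✓; |QS| = 9.100 ✓; bearing(Q→G) − bearing(Q→S) = 110.0° ✓; |QG| = 9.100 ✓; ∠(QG, GZ) = 90.00° ✓; |GZ| = 32.30 ✗.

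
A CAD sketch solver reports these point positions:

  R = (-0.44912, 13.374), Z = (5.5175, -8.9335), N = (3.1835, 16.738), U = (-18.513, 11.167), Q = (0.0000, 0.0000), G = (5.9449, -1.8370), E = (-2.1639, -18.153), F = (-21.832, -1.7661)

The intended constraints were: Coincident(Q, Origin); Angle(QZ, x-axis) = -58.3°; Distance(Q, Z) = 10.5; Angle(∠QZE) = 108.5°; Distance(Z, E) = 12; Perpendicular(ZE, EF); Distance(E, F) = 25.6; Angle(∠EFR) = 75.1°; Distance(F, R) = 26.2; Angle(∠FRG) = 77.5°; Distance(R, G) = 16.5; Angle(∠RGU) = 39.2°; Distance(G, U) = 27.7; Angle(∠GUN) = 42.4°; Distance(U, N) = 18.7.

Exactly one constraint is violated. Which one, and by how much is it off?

Distance(U, N) = 18.7 — off by 3.70.

Q = (0.00, 0.00) ✓; QZ at -58.30° ✓; |QZ| = 10.50 ✓; ∠QZE = 108.5° ✓; |ZE| = 12.00 ✓; ∠(ZE, EF) = 90.00° ✓; |EF| = 25.60 ✓; ∠EFR = 75.10° ✓; |FR| = 26.20 ✓; ∠FRG = 77.50° ✓; |RG| = 16.50 ✓; ∠RGU = 39.20° ✓; |GU| = 27.70 ✓; ∠GUN = 42.40° ✓; |UN| = 22.40 ✗.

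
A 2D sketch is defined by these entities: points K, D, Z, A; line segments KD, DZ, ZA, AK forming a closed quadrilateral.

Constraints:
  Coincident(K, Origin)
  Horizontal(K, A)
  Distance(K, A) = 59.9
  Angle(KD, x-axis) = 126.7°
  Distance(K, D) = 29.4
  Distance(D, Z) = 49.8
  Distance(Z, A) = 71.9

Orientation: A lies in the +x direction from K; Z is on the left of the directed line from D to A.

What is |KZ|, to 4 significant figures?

61.14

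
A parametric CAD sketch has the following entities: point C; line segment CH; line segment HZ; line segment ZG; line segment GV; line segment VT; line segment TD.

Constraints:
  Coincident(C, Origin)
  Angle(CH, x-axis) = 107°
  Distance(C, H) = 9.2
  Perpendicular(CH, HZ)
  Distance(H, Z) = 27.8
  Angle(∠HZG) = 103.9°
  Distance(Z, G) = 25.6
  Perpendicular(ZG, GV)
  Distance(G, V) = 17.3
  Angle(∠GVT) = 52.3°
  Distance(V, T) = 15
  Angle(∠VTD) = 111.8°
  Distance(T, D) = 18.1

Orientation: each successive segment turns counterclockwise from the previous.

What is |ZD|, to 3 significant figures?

20.9

∠GVT = 52.3° gives VT at 131° from the x-axis; with |VT| = 15.0, T = (-20.4, -12.6). ∠VTD = 111.8° gives TD at -161° from the x-axis; with |TD| = 18.1, D = (-37.5, -18.5). Then |ZD| = |D − Z| = 20.9.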